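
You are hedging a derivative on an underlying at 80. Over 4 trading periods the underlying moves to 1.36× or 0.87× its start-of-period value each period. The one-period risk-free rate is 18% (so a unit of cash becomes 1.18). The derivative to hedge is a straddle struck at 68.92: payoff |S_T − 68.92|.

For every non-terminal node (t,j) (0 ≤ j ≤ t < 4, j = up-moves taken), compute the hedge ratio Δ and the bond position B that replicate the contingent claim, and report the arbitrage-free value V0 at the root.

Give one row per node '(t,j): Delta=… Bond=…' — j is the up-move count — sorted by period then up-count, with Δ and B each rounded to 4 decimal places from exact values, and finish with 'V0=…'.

The replicating-portfolio and risk-neutral prices coincide; use p* = (1.18−0.87)/(1.36−0.87) = 0.6327 for the latter.
At expiry t=4: V(4,0)=23.0882, V(4,1)=2.7251, V(4,2)=43.0770, V(4,3)=106.1557, V(4,4)=204.7616
  t=3,j=0: stock 52.6802 → up 71.6451 (V=2.7251), down 45.8318 (V=23.0882). Price 8.6487; hedge Δ=-0.7889, bond B=50.2059.
  t=3,j=1: stock 82.3507 → up 111.9970 (V=43.0770), down 71.6451 (V=2.7251). Price 23.9439; hedge Δ=1.0000, bond B=-58.4068.
  t=3,j=2: stock 128.7322 → up 175.0757 (V=106.1557), down 111.9970 (V=43.0770). Price 70.3254; hedge Δ=1.0000, bond B=-58.4068.
  t=3,j=3: stock 201.2365 → up 273.6816 (V=204.7616), down 175.0757 (V=106.1557). Price 142.8297; hedge Δ=1.0000, bond B=-58.4068.
  t=2,j=0: stock 60.5520 → up 82.3507 (V=23.9439), down 52.6802 (V=8.6487). Price 15.5299; hedge Δ=0.5155, bond B=-15.6849.
  t=2,j=1: stock 94.6560 → up 128.7322 (V=70.3254), down 82.3507 (V=23.9439). Price 45.1587; hedge Δ=1.0000, bond B=-49.4973.
  t=2,j=2: stock 147.9680 → up 201.2365 (V=142.8297), down 128.7322 (V=70.3254). Price 98.4707; hedge Δ=1.0000, bond B=-49.4973.
  t=1,j=0: stock 69.6000 → up 94.6560 (V=45.1587), down 60.5520 (V=15.5299). Price 29.0463; hedge Δ=0.8688, bond B=-31.4207.
  t=1,j=1: stock 108.8000 → up 147.9680 (V=98.4707), down 94.6560 (V=45.1587). Price 66.8532; hedge Δ=1.0000, bond B=-41.9468.
  t=0,j=0: stock 80.0000 → up 108.8000 (V=66.8532), down 69.6000 (V=29.0463). Price 44.8855; hedge Δ=0.9645, bond B=-32.2713.
Each (Δ,B) replicates both successor values, so the strategy is self-financing and V0 is arbitrage-free.

(0,0): Delta=0.9645 Bond=-32.2713
(1,0): Delta=0.8688 Bond=-31.4207
(1,1): Delta=1.0000 Bond=-41.9468
(2,0): Delta=0.5155 Bond=-15.6849
(2,1): Delta=1.0000 Bond=-49.4973
(2,2): Delta=1.0000 Bond=-49.4973
(3,0): Delta=-0.7889 Bond=50.2059
(3,1): Delta=1.0000 Bond=-58.4068
(3,2): Delta=1.0000 Bond=-58.4068
(3,3): Delta=1.0000 Bond=-58.4068
V0=44.8855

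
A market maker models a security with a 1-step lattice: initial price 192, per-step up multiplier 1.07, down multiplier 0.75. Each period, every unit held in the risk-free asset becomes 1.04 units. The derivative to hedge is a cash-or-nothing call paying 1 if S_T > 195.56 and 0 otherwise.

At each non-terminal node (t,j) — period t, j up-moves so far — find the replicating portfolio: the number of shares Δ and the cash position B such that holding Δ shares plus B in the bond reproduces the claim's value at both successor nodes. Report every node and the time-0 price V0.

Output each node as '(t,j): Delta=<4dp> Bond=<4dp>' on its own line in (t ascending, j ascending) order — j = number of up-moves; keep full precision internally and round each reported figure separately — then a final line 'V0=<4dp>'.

(0,0): Delta=0.0163 Bond=-2.2536
V0=0.8714

No-arbitrage ⇒ martingale measure with p* = (R−d)/(u−d) = 0.9062.
At expiry t=1: V(1,0)=0.0000, V(1,1)=1.0000
(0,0): S=192.0000. Δ = (V_up−V_dn)/(S_up−S_dn) = (1.0000−0.0000)/(205.4400−144.0000) = 0.0163. V = [p*·1.0000 + (1−p*)·0.0000]/1.04 = 0.8714. B = V − Δ·S = -2.2536.
Each (Δ,B) replicates both successor values, so the strategy is self-financing and V0 is arbitrage-free.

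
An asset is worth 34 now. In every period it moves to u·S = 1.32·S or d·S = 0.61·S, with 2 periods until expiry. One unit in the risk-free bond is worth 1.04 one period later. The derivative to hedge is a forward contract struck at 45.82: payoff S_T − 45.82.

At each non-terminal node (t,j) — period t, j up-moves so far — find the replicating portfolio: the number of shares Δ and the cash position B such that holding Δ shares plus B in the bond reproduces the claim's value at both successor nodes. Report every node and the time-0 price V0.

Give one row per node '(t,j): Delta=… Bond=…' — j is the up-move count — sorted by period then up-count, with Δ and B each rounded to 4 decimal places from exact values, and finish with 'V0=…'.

(0,0): Delta=1.0000 Bond=-42.3632
(1,0): Delta=1.0000 Bond=-44.0577
(1,1): Delta=1.0000 Bond=-44.0577
V0=-8.3632

Risk-neutral probability p* = (R−d)/(u−d) = (1.04−0.61)/(1.32−0.61) = 0.6056.
At expiry t=2: V(2,0)=-33.1686, V(2,1)=-18.4432, V(2,2)=13.4216
Node (1,0) S=20.7400: V=(p*·-18.4432+(1−p*)·-33.1686)/1.04=-23.3177; Δ=(-18.4432−-33.1686)/(27.3768−12.6514)=1.0000; B=V−Δ·S=-44.0577
Node (1,1) S=44.8800: V=(p*·13.4216+(1−p*)·-18.4432)/1.04=0.8223; Δ=(13.4216−-18.4432)/(59.2416−27.3768)=1.0000; B=V−Δ·S=-44.0577
Node (0,0) S=34.0000: V=(p*·0.8223+(1−p*)·-23.3177)/1.04=-8.3632; Δ=(0.8223−-23.3177)/(44.8800−20.7400)=1.0000; B=V−Δ·S=-42.3632
The time-0 hedge costs -8.3632, which is the no-arbitrage price.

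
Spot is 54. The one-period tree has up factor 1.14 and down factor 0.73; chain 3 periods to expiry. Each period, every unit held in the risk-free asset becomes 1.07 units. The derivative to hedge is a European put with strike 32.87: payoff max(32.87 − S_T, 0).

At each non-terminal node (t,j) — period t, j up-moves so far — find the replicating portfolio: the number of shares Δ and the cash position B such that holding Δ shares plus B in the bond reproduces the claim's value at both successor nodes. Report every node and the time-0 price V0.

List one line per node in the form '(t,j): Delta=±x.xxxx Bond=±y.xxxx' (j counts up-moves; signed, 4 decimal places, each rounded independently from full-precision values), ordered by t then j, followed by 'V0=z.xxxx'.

Risk-neutral probability p* = (R−d)/(u−d) = (1.07−0.73)/(1.14−0.73) = 0.8293.
Payoff layer (t=3): V(3,0)=11.8631, V(3,1)=0.0647, V(3,2)=0.0000, V(3,3)=0.0000
(2,0): S=28.7766. Δ = (V_up−V_dn)/(S_up−S_dn) = (0.0647−11.8631)/(32.8053−21.0069) = -1.0000. V = [p*·0.0647 + (1−p*)·11.8631]/1.07 = 1.9430. B = V − Δ·S = 30.7196.
(2,1): S=44.9388. Δ = (V_up−V_dn)/(S_up−S_dn) = (0.0000−0.0647)/(51.2302−32.8053) = -0.0035. V = [p*·0.0000 + (1−p*)·0.0647]/1.07 = 0.0103. B = V − Δ·S = 0.1681.
(2,2): S=70.1784. Δ = (V_up−V_dn)/(S_up−S_dn) = (0.0000−0.0000)/(80.0034−51.2302) = 0.0000. V = [p*·0.0000 + (1−p*)·0.0000]/1.07 = 0.0000. B = V − Δ·S = 0.0000.
(1,0): S=39.4200. Δ = (V_up−V_dn)/(S_up−S_dn) = (0.0103−1.9430)/(44.9388−28.7766) = -0.1196. V = [p*·0.0103 + (1−p*)·1.9430]/1.07 = 0.3180. B = V − Δ·S = 5.0319.
(1,1): S=61.5600. Δ = (V_up−V_dn)/(S_up−S_dn) = (0.0000−0.0103)/(70.1784−44.9388) = -0.0004. V = [p*·0.0000 + (1−p*)·0.0103]/1.07 = 0.0016. B = V − Δ·S = 0.0268.
(0,0): S=54.0000. Δ = (V_up−V_dn)/(S_up−S_dn) = (0.0016−0.3180)/(61.5600−39.4200) = -0.0143. V = [p*·0.0016 + (1−p*)·0.3180]/1.07 = 0.0520. B = V − Δ·S = 0.8237.
Check: Δ(0,0)·S0 + B(0,0) = 0.0520 = V0.

(0,0): Delta=-0.0143 Bond=0.8237
(1,0): Delta=-0.1196 Bond=5.0319
(1,1): Delta=-0.0004 Bond=0.0268
(2,0): Delta=-1.0000 Bond=30.7196
(2,1): Delta=-0.0035 Bond=0.1681
(2,2): Delta=0.0000 Bond=0.0000
V0=0.0520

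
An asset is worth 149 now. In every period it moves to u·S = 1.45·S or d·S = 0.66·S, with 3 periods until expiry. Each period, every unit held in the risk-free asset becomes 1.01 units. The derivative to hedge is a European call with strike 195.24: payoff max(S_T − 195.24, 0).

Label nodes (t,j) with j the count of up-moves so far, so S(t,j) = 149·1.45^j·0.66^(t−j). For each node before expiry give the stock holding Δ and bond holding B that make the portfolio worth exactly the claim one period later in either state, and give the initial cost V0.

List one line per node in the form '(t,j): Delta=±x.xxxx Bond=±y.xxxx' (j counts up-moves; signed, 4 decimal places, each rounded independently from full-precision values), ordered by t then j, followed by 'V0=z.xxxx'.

(0,0): Delta=0.4519 Bond=-41.8051
(1,0): Delta=0.0650 Bond=-4.1799
(1,1): Delta=0.6733 Bond=-90.0491
(2,0): Delta=0.0000 Bond=0.0000
(2,1): Delta=0.1023 Bond=-9.5289
(2,2): Delta=1.0000 Bond=-193.3069
V0=25.5279

Under the risk-neutral measure, an up-move has probability p* = (R−d)/(u−d) = 0.4430 and values discount at R = 1.01.
Terminal payoffs: V(3,0)=0.0000, V(3,1)=0.0000, V(3,2)=11.5198, V(3,3)=259.0051
Node (2,0) S=64.9044: V=(p*·0.0000+(1−p*)·0.0000)/1.01=0.0000; Δ=(0.0000−0.0000)/(94.1114−42.8369)=0.0000; B=V−Δ·S=0.0000
Node (2,1) S=142.5930: V=(p*·11.5198+(1−p*)·0.0000)/1.01=5.0532; Δ=(11.5198−0.0000)/(206.7598−94.1114)=0.1023; B=V−Δ·S=-9.5289
Node (2,2) S=313.2725: V=(p*·259.0051+(1−p*)·11.5198)/1.01=119.9656; Δ=(259.0051−11.5198)/(454.2451−206.7599)=1.0000; B=V−Δ·S=-193.3069
Node (1,0) S=98.3400: V=(p*·5.0532+(1−p*)·0.0000)/1.01=2.2166; Δ=(5.0532−0.0000)/(142.5930−64.9044)=0.0650; B=V−Δ·S=-4.1799
Node (1,1) S=216.0500: V=(p*·119.9656+(1−p*)·5.0532)/1.01=55.4096; Δ=(119.9656−5.0532)/(313.2725−142.5930)=0.6733; B=V−Δ·S=-90.0491
Node (0,0) S=149.0000: V=(p*·55.4096+(1−p*)·2.2166)/1.01=25.5279; Δ=(55.4096−2.2166)/(216.0500−98.3400)=0.4519; B=V−Δ·S=-41.8051
Each (Δ,B) replicates both successor values, so the strategy is self-financing and V0 is arbitrage-free.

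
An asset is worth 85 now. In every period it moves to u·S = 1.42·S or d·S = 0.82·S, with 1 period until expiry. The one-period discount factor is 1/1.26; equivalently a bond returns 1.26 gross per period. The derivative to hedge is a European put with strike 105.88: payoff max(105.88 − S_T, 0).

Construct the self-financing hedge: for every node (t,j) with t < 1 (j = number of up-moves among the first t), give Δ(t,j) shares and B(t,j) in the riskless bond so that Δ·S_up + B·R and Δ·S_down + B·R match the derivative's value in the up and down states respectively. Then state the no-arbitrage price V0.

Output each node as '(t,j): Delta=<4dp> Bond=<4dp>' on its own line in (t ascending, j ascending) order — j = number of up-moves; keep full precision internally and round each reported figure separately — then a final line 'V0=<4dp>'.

(0,0): Delta=-0.7094 Bond=67.9571
V0=7.6571

The replicating-portfolio and risk-neutral prices coincide; use p* = (1.26−0.82)/(1.42−0.82) = 0.7333 for the latter.
Terminal values V(1,·): V(1,0)=36.1800, V(1,1)=0.0000
  t=0,j=0: stock 85.0000 → up 120.7000 (V=0.0000), down 69.7000 (V=36.1800). Price 7.6571; hedge Δ=-0.7094, bond B=67.9571.
The time-0 hedge costs 7.6571, which is the no-arbitrage price.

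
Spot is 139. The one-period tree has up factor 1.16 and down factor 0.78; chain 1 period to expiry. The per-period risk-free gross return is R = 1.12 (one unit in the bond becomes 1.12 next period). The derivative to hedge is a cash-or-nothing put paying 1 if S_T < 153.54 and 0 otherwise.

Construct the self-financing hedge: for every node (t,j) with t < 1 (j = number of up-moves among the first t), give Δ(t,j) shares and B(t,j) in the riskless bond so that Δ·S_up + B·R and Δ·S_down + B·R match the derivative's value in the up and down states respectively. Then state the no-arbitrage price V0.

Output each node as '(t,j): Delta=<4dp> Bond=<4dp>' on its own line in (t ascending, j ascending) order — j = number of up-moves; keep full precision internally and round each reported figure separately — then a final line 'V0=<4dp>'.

(0,0): Delta=-0.0189 Bond=2.7256
V0=0.0940

The replicating-portfolio and risk-neutral prices coincide; use p* = (1.12−0.78)/(1.16−0.78) = 0.8947 for the latter.
Payoff layer (t=1): V(1,0)=1.0000, V(1,1)=0.0000
Node (0,0) S=139.0000: V=(p*·0.0000+(1−p*)·1.0000)/1.12=0.0940; Δ=(0.0000−1.0000)/(161.2400−108.4200)=-0.0189; B=V−Δ·S=2.7256
Root portfolio cost Δ·139+B reproduces V0=0.0940.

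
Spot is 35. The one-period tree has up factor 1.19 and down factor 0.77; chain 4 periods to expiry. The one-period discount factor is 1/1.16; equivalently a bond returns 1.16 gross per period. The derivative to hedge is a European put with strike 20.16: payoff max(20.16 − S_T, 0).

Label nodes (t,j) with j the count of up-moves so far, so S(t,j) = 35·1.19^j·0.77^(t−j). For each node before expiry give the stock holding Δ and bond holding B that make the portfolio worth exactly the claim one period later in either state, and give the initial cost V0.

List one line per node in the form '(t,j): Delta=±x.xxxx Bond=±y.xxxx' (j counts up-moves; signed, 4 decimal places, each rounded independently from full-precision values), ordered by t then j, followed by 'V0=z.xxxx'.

(0,0): Delta=-0.0008 Bond=0.0295
(1,0): Delta=-0.0122 Bond=0.3417
(1,1): Delta=-0.0002 Bond=0.0106
(2,0): Delta=-0.1526 Bond=3.3097
(2,1): Delta=-0.0052 Bond=0.1723
(2,2): Delta=0.0000 Bond=0.0000
(3,0): Delta=-1.0000 Bond=17.3793
(3,1): Delta=-0.1104 Bond=2.7977
(3,2): Delta=0.0000 Bond=0.0000
(3,3): Delta=0.0000 Bond=0.0000
V0=0.0010

No-arbitrage ⇒ martingale measure with p* = (R−d)/(u−d) = 0.9286.
Terminal values V(4,·): V(4,0)=7.8564, V(4,1)=1.1454, V(4,2)=0.0000, V(4,3)=0.0000, V(4,4)=0.0000
Node (3,0) S=15.9787: V=(p*·1.1454+(1−p*)·7.8564)/1.16=1.4007; Δ=(1.1454−7.8564)/(19.0146−12.3036)=-1.0000; B=V−Δ·S=17.3793
Node (3,1) S=24.6943: V=(p*·0.0000+(1−p*)·1.1454)/1.16=0.0705; Δ=(0.0000−1.1454)/(29.3862−19.0146)=-0.1104; B=V−Δ·S=2.7977
Node (3,2) S=38.1639: V=(p*·0.0000+(1−p*)·0.0000)/1.16=0.0000; Δ=(0.0000−0.0000)/(45.4150−29.3862)=0.0000; B=V−Δ·S=0.0000
Node (3,3) S=58.9806: V=(p*·0.0000+(1−p*)·0.0000)/1.16=0.0000; Δ=(0.0000−0.0000)/(70.1869−45.4150)=0.0000; B=V−Δ·S=0.0000
Node (2,0) S=20.7515: V=(p*·0.0705+(1−p*)·1.4007)/1.16=0.1427; Δ=(0.0705−1.4007)/(24.6943−15.9787)=-0.1526; B=V−Δ·S=3.3097
Node (2,1) S=32.0705: V=(p*·0.0000+(1−p*)·0.0705)/1.16=0.0043; Δ=(0.0000−0.0705)/(38.1639−24.6943)=-0.0052; B=V−Δ·S=0.1723
Node (2,2) S=49.5635: V=(p*·0.0000+(1−p*)·0.0000)/1.16=0.0000; Δ=(0.0000−0.0000)/(58.9806−38.1639)=0.0000; B=V−Δ·S=0.0000
Node (1,0) S=26.9500: V=(p*·0.0043+(1−p*)·0.1427)/1.16=0.0123; Δ=(0.0043−0.1427)/(32.0705−20.7515)=-0.0122; B=V−Δ·S=0.3417
Node (1,1) S=41.6500: V=(p*·0.0000+(1−p*)·0.0043)/1.16=0.0003; Δ=(0.0000−0.0043)/(49.5635−32.0705)=-0.0002; B=V−Δ·S=0.0106
Node (0,0) S=35.0000: V=(p*·0.0003+(1−p*)·0.0123)/1.16=0.0010; Δ=(0.0003−0.0123)/(41.6500−26.9500)=-0.0008; B=V−Δ·S=0.0295
Check: Δ(0,0)·S0 + B(0,0) = 0.0010 = V0.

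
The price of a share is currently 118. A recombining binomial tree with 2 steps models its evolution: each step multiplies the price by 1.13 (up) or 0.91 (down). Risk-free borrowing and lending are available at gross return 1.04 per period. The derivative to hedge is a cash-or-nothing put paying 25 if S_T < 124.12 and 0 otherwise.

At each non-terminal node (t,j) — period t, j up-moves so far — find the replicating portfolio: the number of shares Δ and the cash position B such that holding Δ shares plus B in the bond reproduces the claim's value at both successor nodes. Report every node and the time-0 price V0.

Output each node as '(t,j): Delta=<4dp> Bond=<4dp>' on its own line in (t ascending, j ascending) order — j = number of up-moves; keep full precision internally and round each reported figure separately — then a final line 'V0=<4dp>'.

Since d<R<u, set p* = (R−d)/(u−d) = 0.5909; price each node as the discounted p*-expectation of its children.
Terminal values V(2,·): V(2,0)=25.0000, V(2,1)=25.0000, V(2,2)=0.0000
  t=1,j=0: stock 107.3800 → up 121.3394 (V=25.0000), down 97.7158 (V=25.0000). Price 24.0385; hedge Δ=0.0000, bond B=24.0385.
  t=1,j=1: stock 133.3400 → up 150.6742 (V=0.0000), down 121.3394 (V=25.0000). Price 9.8339; hedge Δ=-0.8522, bond B=123.4703.
  t=0,j=0: stock 118.0000 → up 133.3400 (V=9.8339), down 107.3800 (V=24.0385). Price 15.0431; hedge Δ=-0.5472, bond B=79.6093.
Self-financing check: at every node Δ·S+B equals the discounted successor values.

(0,0): Delta=-0.5472 Bond=79.6093
(1,0): Delta=0.0000 Bond=24.0385
(1,1): Delta=-0.8522 Bond=123.4703
V0=15.0431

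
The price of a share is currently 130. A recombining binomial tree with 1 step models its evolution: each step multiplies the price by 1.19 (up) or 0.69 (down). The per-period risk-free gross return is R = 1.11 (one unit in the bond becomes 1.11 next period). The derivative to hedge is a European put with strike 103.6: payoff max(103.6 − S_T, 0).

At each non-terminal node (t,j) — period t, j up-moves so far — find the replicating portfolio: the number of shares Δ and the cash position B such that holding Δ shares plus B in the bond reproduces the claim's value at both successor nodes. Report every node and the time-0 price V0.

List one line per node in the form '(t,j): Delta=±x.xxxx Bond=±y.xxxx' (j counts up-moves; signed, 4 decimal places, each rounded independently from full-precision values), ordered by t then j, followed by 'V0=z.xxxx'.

The replicating-portfolio and risk-neutral prices coincide; use p* = (1.11−0.69)/(1.19−0.69) = 0.8400 for the latter.
Payoff layer (t=1): V(1,0)=13.9000, V(1,1)=0.0000
(0,0): S=130.0000. Δ = (V_up−V_dn)/(S_up−S_dn) = (0.0000−13.9000)/(154.7000−89.7000) = -0.2138. V = [p*·0.0000 + (1−p*)·13.9000]/1.11 = 2.0036. B = V − Δ·S = 29.8036.
Self-financing check: at every node Δ·S+B equals the discounted successor values.

(0,0): Delta=-0.2138 Bond=29.8036
V0=2.0036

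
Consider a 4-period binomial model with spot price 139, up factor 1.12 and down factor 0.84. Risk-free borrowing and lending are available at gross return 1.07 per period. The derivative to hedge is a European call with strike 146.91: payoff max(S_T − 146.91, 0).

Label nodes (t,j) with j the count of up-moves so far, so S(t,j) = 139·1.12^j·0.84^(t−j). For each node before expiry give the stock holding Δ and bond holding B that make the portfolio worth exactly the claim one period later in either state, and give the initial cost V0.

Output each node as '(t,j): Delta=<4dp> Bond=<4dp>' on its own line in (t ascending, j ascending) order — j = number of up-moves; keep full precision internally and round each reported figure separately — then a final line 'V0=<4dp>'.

(0,0): Delta=0.7655 Bond=-76.2902
(1,0): Delta=0.3088 Bond=-28.3042
(1,1): Delta=0.8400 Bond=-93.2232
(2,0): Delta=0.0000 Bond=0.0000
(2,1): Delta=0.3591 Bond=-36.8694
(2,2): Delta=0.9184 Bond=-113.4182
(3,0): Delta=0.0000 Bond=0.0000
(3,1): Delta=0.0000 Bond=0.0000
(3,2): Delta=0.4177 Bond=-48.0263
(3,3): Delta=1.0000 Bond=-137.2991
V0=30.1151

Under the risk-neutral measure, an up-move has probability p* = (R−d)/(u−d) = 0.8214 and values discount at R = 1.07.
Terminal values V(4,·): V(4,0)=0.0000, V(4,1)=0.0000, V(4,2)=0.0000, V(4,3)=17.1294, V(4,4)=71.8092
  t=3,j=0: stock 82.3859 → up 92.2722 (V=0.0000), down 69.2041 (V=0.0000). Price 0.0000; hedge Δ=0.0000, bond B=0.0000.
  t=3,j=1: stock 109.8478 → up 123.0295 (V=0.0000), down 92.2722 (V=0.0000). Price 0.0000; hedge Δ=0.0000, bond B=0.0000.
  t=3,j=2: stock 146.4637 → up 164.0394 (V=17.1294), down 123.0295 (V=0.0000). Price 13.1501; hedge Δ=0.4177, bond B=-48.0263.
  t=3,j=3: stock 195.2850 → up 218.7192 (V=71.8092), down 164.0394 (V=17.1294). Price 57.9859; hedge Δ=1.0000, bond B=-137.2991.
  t=2,j=0: stock 98.0784 → up 109.8478 (V=0.0000), down 82.3859 (V=0.0000). Price 0.0000; hedge Δ=0.0000, bond B=0.0000.
  t=2,j=1: stock 130.7712 → up 146.4637 (V=13.1501), down 109.8478 (V=0.0000). Price 10.0952; hedge Δ=0.3591, bond B=-36.8694.
  t=2,j=2: stock 174.3616 → up 195.2850 (V=57.9859), down 146.4637 (V=13.1501). Price 46.7098; hedge Δ=0.9184, bond B=-113.4182.
  t=1,j=0: stock 116.7600 → up 130.7712 (V=10.0952), down 98.0784 (V=0.0000). Price 7.7500; hedge Δ=0.3088, bond B=-28.3042.
  t=1,j=1: stock 155.6800 → up 174.3616 (V=46.7098), down 130.7712 (V=10.0952). Price 37.5435; hedge Δ=0.8400, bond B=-93.2232.
  t=0,j=0: stock 139.0000 → up 155.6800 (V=37.5435), down 116.7600 (V=7.7500). Price 30.1151; hedge Δ=0.7655, bond B=-76.2902.
Each (Δ,B) replicates both successor values, so the strategy is self-financing and V0 is arbitrage-free.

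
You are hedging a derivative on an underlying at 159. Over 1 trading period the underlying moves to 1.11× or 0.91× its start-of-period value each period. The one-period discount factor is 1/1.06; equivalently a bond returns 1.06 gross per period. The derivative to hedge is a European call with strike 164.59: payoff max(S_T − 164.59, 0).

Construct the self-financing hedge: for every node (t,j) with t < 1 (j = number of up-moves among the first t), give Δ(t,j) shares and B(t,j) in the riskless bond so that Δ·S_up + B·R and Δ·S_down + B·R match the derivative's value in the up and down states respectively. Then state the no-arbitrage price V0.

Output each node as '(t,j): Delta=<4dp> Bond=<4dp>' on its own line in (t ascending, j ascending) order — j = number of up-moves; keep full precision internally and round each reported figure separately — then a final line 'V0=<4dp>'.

(0,0): Delta=0.3742 Bond=-51.0802
V0=8.4198

Under the risk-neutral measure, an up-move has probability p* = (R−d)/(u−d) = 0.7500 and values discount at R = 1.06.
Terminal payoffs: V(1,0)=0.0000, V(1,1)=11.9000
  t=0,j=0: stock 159.0000 → up 176.4900 (V=11.9000), down 144.6900 (V=0.0000). Price 8.4198; hedge Δ=0.3742, bond B=-51.0802.
Each (Δ,B) replicates both successor values, so the strategy is self-financing and V0 is arbitrage-free.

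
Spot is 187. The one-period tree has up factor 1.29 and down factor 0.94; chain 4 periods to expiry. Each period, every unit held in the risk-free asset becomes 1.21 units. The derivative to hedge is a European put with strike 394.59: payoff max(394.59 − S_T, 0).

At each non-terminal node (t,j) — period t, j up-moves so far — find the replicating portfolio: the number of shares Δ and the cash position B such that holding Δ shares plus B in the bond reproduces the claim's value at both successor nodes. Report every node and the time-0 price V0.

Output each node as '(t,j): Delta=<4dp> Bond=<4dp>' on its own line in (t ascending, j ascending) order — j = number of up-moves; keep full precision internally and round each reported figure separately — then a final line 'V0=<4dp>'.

(0,0): Delta=-0.5120 Bond=113.1846
(1,0): Delta=-1.0000 Bond=222.7358
(1,1): Delta=-0.4066 Bond=111.5364
(2,0): Delta=-1.0000 Bond=269.5103
(2,1): Delta=-1.0000 Bond=269.5103
(2,2): Delta=-0.2785 Bond=95.0920
(3,0): Delta=-1.0000 Bond=326.1074
(3,1): Delta=-1.0000 Bond=326.1074
(3,2): Delta=-1.0000 Bond=326.1074
(3,3): Delta=-0.1227 Bond=52.5291
V0=17.4425

Under the risk-neutral measure, an up-move has probability p* = (R−d)/(u−d) = 0.7714 and values discount at R = 1.21.
Payoff layer (t=4): V(4,0)=248.5899, V(4,1)=194.2282, V(4,2)=119.6254, V(4,3)=17.2450, V(4,4)=0.0000
Node (3,0) S=155.3192: V=(p*·194.2282+(1−p*)·248.5899)/1.21=170.7882; Δ=(194.2282−248.5899)/(200.3618−146.0001)=-1.0000; B=V−Δ·S=326.1074
Node (3,1) S=213.1508: V=(p*·119.6254+(1−p*)·194.2282)/1.21=112.9566; Δ=(119.6254−194.2282)/(274.9646−200.3618)=-1.0000; B=V−Δ·S=326.1074
Node (3,2) S=292.5155: V=(p*·17.2450+(1−p*)·119.6254)/1.21=33.5919; Δ=(17.2450−119.6254)/(377.3450−274.9646)=-1.0000; B=V−Δ·S=326.1074
Node (3,3) S=401.4308: V=(p*·0.0000+(1−p*)·17.2450)/1.21=3.2576; Δ=(0.0000−17.2450)/(517.8458−377.3450)=-0.1227; B=V−Δ·S=52.5291
Node (2,0) S=165.2332: V=(p*·112.9566+(1−p*)·170.7882)/1.21=104.2771; Δ=(112.9566−170.7882)/(213.1508−155.3192)=-1.0000; B=V−Δ·S=269.5103
Node (2,1) S=226.7562: V=(p*·33.5919+(1−p*)·112.9566)/1.21=42.7541; Δ=(33.5919−112.9566)/(292.5155−213.1508)=-1.0000; B=V−Δ·S=269.5103
Node (2,2) S=311.1867: V=(p*·3.2576+(1−p*)·33.5919)/1.21=8.4225; Δ=(3.2576−33.5919)/(401.4308−292.5155)=-0.2785; B=V−Δ·S=95.0920
Node (1,0) S=175.7800: V=(p*·42.7541+(1−p*)·104.2771)/1.21=46.9558; Δ=(42.7541−104.2771)/(226.7562−165.2332)=-1.0000; B=V−Δ·S=222.7358
Node (1,1) S=241.2300: V=(p*·8.4225+(1−p*)·42.7541)/1.21=13.4460; Δ=(8.4225−42.7541)/(311.1867−226.7562)=-0.4066; B=V−Δ·S=111.5364
Node (0,0) S=187.0000: V=(p*·13.4460+(1−p*)·46.9558)/1.21=17.4425; Δ=(13.4460−46.9558)/(241.2300−175.7800)=-0.5120; B=V−Δ·S=113.1846
The time-0 hedge costs 17.4425, which is the no-arbitrage price.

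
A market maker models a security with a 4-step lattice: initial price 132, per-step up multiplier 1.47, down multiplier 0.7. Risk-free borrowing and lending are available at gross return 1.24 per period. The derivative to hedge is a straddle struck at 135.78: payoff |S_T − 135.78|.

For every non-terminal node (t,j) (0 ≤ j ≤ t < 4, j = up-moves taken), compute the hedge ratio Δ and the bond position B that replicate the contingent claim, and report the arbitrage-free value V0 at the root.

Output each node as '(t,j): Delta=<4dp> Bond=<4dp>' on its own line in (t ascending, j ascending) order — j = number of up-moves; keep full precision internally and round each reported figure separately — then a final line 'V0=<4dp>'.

(0,0): Delta=0.8563 Bond=-33.3843
(1,0): Delta=0.4129 Bond=-0.4278
(1,1): Delta=0.9462 Bond=-58.8462
(2,0): Delta=-0.9094 Bond=85.0001
(2,1): Delta=0.6811 Bond=-36.9602
(2,2): Delta=1.0000 Bond=-88.3065
(3,0): Delta=-1.0000 Bond=109.5000
(3,1): Delta=-0.8911 Bond=103.6539
(3,2): Delta=1.0000 Bond=-109.5000
(3,3): Delta=1.0000 Bond=-109.5000
V0=79.6476

The replicating-portfolio and risk-neutral prices coincide; use p* = (1.24−0.7)/(1.47−0.7) = 0.7013 for the latter.
Payoff layer (t=4): V(4,0)=104.0868, V(4,1)=69.2243, V(4,2)=3.9870, V(4,3)=157.7307, V(4,4)=480.5925
  t=3,j=0: stock 45.2760 → up 66.5557 (V=69.2243), down 31.6932 (V=104.0868). Price 64.2240; hedge Δ=-1.0000, bond B=109.5000.
  t=3,j=1: stock 95.0796 → up 139.7670 (V=3.9870), down 66.5557 (V=69.2243). Price 18.9302; hedge Δ=-0.8911, bond B=103.6539.
  t=3,j=2: stock 199.6672 → up 293.5107 (V=157.7307), down 139.7670 (V=3.9870). Price 90.1672; hedge Δ=1.0000, bond B=-109.5000.
  t=3,j=3: stock 419.3010 → up 616.3725 (V=480.5925), down 293.5107 (V=157.7307). Price 309.8010; hedge Δ=1.0000, bond B=-109.5000.
  t=2,j=0: stock 64.6800 → up 95.0796 (V=18.9302), down 45.2760 (V=64.2240). Price 26.1770; hedge Δ=-0.9094, bond B=85.0001.
  t=2,j=1: stock 135.8280 → up 199.6672 (V=90.1672), down 95.0796 (V=18.9302). Price 55.5553; hedge Δ=0.6811, bond B=-36.9602.
  t=2,j=2: stock 285.2388 → up 419.3010 (V=309.8010), down 199.6672 (V=90.1672). Price 196.9323; hedge Δ=1.0000, bond B=-88.3065.
  t=1,j=0: stock 92.4000 → up 135.8280 (V=55.5553), down 64.6800 (V=26.1770). Price 37.7258; hedge Δ=0.4129, bond B=-0.4278.
  t=1,j=1: stock 194.0400 → up 285.2388 (V=196.9323), down 135.8280 (V=55.5553). Price 124.7604; hedge Δ=0.9462, bond B=-58.8462.
  t=0,j=0: stock 132.0000 → up 194.0400 (V=124.7604), down 92.4000 (V=37.7258). Price 79.6476; hedge Δ=0.8563, bond B=-33.3843.
The time-0 hedge costs 79.6476, which is the no-arbitrage price.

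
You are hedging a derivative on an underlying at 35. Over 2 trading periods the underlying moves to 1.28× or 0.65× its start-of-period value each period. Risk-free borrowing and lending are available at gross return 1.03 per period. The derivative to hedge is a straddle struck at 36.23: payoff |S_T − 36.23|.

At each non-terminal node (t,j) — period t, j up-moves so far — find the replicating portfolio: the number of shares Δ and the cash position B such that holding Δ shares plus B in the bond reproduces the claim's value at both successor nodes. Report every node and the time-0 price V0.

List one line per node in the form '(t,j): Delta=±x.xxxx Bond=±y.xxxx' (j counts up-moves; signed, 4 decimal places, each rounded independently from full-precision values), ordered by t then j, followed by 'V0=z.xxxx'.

(0,0): Delta=0.1215 Bond=9.3793
(1,0): Delta=-1.0000 Bond=35.1748
(1,1): Delta=0.4962 Bond=-7.1248
V0=13.6317

No-arbitrage ⇒ martingale measure with p* = (R−d)/(u−d) = 0.6032.
Payoff layer (t=2): V(2,0)=21.4425, V(2,1)=7.1100, V(2,2)=21.1140
(1,0): S=22.7500. Δ = (V_up−V_dn)/(S_up−S_dn) = (7.1100−21.4425)/(29.1200−14.7875) = -1.0000. V = [p*·7.1100 + (1−p*)·21.4425]/1.03 = 12.4248. B = V − Δ·S = 35.1748.
(1,1): S=44.8000. Δ = (V_up−V_dn)/(S_up−S_dn) = (21.1140−7.1100)/(57.3440−29.1200) = 0.4962. V = [p*·21.1140 + (1−p*)·7.1100]/1.03 = 15.1037. B = V − Δ·S = -7.1248.
(0,0): S=35.0000. Δ = (V_up−V_dn)/(S_up−S_dn) = (15.1037−12.4248)/(44.8000−22.7500) = 0.1215. V = [p*·15.1037 + (1−p*)·12.4248]/1.03 = 13.6317. B = V − Δ·S = 9.3793.
The time-0 hedge costs 13.6317, which is the no-arbitrage price.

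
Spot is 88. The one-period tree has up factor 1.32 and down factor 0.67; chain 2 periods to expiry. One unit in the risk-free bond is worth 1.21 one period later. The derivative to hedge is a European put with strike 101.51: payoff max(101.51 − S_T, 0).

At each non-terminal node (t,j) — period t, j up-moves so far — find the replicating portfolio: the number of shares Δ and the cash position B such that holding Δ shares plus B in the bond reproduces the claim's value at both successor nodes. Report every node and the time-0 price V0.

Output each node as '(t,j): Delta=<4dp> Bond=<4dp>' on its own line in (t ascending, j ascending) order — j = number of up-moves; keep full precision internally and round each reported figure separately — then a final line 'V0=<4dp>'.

(0,0): Delta=-0.3780 Bond=39.0232
(1,0): Delta=-1.0000 Bond=83.8926
(1,1): Delta=-0.3137 Bond=39.7474
V0=5.7612

Since d<R<u, set p* = (R−d)/(u−d) = 0.8308; price each node as the discounted p*-expectation of its children.
At expiry t=2: V(2,0)=62.0068, V(2,1)=23.6828, V(2,2)=0.0000
(1,0): S=58.9600. Δ = (V_up−V_dn)/(S_up−S_dn) = (23.6828−62.0068)/(77.8272−39.5032) = -1.0000. V = [p*·23.6828 + (1−p*)·62.0068]/1.21 = 24.9326. B = V − Δ·S = 83.8926.
(1,1): S=116.1600. Δ = (V_up−V_dn)/(S_up−S_dn) = (0.0000−23.6828)/(153.3312−77.8272) = -0.3137. V = [p*·0.0000 + (1−p*)·23.6828]/1.21 = 3.3123. B = V − Δ·S = 39.7474.
(0,0): S=88.0000. Δ = (V_up−V_dn)/(S_up−S_dn) = (3.3123−24.9326)/(116.1600−58.9600) = -0.3780. V = [p*·3.3123 + (1−p*)·24.9326]/1.21 = 5.7612. B = V − Δ·S = 39.0232.
Self-financing check: at every node Δ·S+B equals the discounted successor values.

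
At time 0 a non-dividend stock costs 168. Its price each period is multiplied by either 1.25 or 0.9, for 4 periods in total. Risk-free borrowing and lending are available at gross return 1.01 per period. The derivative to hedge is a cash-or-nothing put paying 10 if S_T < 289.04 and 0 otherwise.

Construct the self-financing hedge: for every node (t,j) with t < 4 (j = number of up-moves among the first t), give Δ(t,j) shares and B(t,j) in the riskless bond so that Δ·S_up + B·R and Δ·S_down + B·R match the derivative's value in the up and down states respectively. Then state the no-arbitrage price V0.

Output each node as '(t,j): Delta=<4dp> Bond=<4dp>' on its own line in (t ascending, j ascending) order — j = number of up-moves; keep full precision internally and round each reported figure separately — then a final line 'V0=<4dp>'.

No-arbitrage ⇒ martingale measure with p* = (R−d)/(u−d) = 0.3143.
Terminal values V(4,·): V(4,0)=10.0000, V(4,1)=10.0000, V(4,2)=10.0000, V(4,3)=0.0000, V(4,4)=0.0000
  t=3,j=0: stock 122.4720 → up 153.0900 (V=10.0000), down 110.2248 (V=10.0000). Price 9.9010; hedge Δ=0.0000, bond B=9.9010.
  t=3,j=1: stock 170.1000 → up 212.6250 (V=10.0000), down 153.0900 (V=10.0000). Price 9.9010; hedge Δ=0.0000, bond B=9.9010.
  t=3,j=2: stock 236.2500 → up 295.3125 (V=0.0000), down 212.6250 (V=10.0000). Price 6.7893; hedge Δ=-0.1209, bond B=35.3607.
  t=3,j=3: stock 328.1250 → up 410.1562 (V=0.0000), down 295.3125 (V=0.0000). Price 0.0000; hedge Δ=0.0000, bond B=0.0000.
  t=2,j=0: stock 136.0800 → up 170.1000 (V=9.9010), down 122.4720 (V=9.9010). Price 9.8030; hedge Δ=0.0000, bond B=9.8030.
  t=2,j=1: stock 189.0000 → up 236.2500 (V=6.7893), down 170.1000 (V=9.9010). Price 8.8347; hedge Δ=-0.0470, bond B=17.7254.
  t=2,j=2: stock 262.5000 → up 328.1250 (V=0.0000), down 236.2500 (V=6.7893). Price 4.6094; hedge Δ=-0.0739, bond B=24.0073.
  t=1,j=0: stock 151.2000 → up 189.0000 (V=8.8347), down 136.0800 (V=9.8030). Price 9.4046; hedge Δ=-0.0183, bond B=12.1711.
  t=1,j=1: stock 210.0000 → up 262.5000 (V=4.6094), down 189.0000 (V=8.8347). Price 7.4324; hedge Δ=-0.0575, bond B=19.5046.
  t=0,j=0: stock 168.0000 → up 210.0000 (V=7.4324), down 151.2000 (V=9.4046). Price 8.6978; hedge Δ=-0.0335, bond B=14.3326.
Root portfolio cost Δ·168+B reproduces V0=8.6978.

(0,0): Delta=-0.0335 Bond=14.3326
(1,0): Delta=-0.0183 Bond=12.1711
(1,1): Delta=-0.0575 Bond=19.5046
(2,0): Delta=0.0000 Bond=9.8030
(2,1): Delta=-0.0470 Bond=17.7254
(2,2): Delta=-0.0739 Bond=24.0073
(3,0): Delta=0.0000 Bond=9.9010
(3,1): Delta=0.0000 Bond=9.9010
(3,2): Delta=-0.1209 Bond=35.3607
(3,3): Delta=0.0000 Bond=0.0000
V0=8.6978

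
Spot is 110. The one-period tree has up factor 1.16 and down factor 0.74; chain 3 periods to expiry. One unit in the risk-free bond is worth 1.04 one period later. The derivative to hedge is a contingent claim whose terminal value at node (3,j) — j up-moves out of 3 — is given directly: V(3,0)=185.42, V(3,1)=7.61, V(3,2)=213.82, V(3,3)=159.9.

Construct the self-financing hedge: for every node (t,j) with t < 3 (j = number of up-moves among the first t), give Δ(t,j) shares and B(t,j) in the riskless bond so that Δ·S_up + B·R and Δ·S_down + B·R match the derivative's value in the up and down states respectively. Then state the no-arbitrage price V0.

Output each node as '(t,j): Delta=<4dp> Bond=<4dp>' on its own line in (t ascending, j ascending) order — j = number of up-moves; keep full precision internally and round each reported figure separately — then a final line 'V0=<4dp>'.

No-arbitrage ⇒ martingale measure with p* = (R−d)/(u−d) = 0.7143.
Payoff layer (t=3): V(3,0)=185.4200, V(3,1)=7.6100, V(3,2)=213.8200, V(3,3)=159.9000
  t=2,j=0: stock 60.2360 → up 69.8738 (V=7.6100), down 44.5746 (V=185.4200). Price 56.1662; hedge Δ=-7.0283, bond B=479.5234.
  t=2,j=1: stock 94.4240 → up 109.5318 (V=213.8200), down 69.8738 (V=7.6100). Price 148.9451; hedge Δ=5.1997, bond B=-342.0311.
  t=2,j=2: stock 148.0160 → up 171.6986 (V=159.9000), down 109.5318 (V=213.8200). Price 168.5632; hedge Δ=-0.8673, bond B=296.9441.
  t=1,j=0: stock 81.4000 → up 94.4240 (V=148.9451), down 60.2360 (V=56.1662). Price 117.7277; hedge Δ=2.7138, bond B=-103.1743.
  t=1,j=1: stock 127.6000 → up 148.0160 (V=168.5632), down 94.4240 (V=148.9451). Price 156.6904; hedge Δ=0.3661, bond B=109.9806.
  t=0,j=0: stock 110.0000 → up 127.6000 (V=156.6904), down 81.4000 (V=117.7277). Price 139.9598; hedge Δ=0.8433, bond B=47.1915.
The time-0 hedge costs 139.9598, which is the no-arbitrage price.

(0,0): Delta=0.8433 Bond=47.1915
(1,0): Delta=2.7138 Bond=-103.1743
(1,1): Delta=0.3661 Bond=109.9806
(2,0): Delta=-7.0283 Bond=479.5234
(2,1): Delta=5.1997 Bond=-342.0311
(2,2): Delta=-0.8673 Bond=296.9441
V0=139.9598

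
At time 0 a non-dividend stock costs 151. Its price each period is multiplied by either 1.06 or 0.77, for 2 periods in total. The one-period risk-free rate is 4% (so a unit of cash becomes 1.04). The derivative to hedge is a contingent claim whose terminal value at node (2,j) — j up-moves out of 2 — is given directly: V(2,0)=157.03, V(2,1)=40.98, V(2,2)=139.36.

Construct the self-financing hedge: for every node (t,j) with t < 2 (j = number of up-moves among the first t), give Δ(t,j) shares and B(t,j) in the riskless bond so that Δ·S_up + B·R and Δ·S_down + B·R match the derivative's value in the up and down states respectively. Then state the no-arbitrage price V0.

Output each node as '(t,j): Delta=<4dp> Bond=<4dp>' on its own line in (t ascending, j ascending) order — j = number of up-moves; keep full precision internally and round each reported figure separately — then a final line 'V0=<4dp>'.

(0,0): Delta=1.8355 Bond=-159.9177
(1,0): Delta=-3.4418 Bond=447.2719
(1,1): Delta=2.1195 Bond=-211.7653
V0=117.2432

No-arbitrage ⇒ martingale measure with p* = (R−d)/(u−d) = 0.9310.
Terminal payoffs: V(2,0)=157.0300, V(2,1)=40.9800, V(2,2)=139.3600
(1,0): S=116.2700. Δ = (V_up−V_dn)/(S_up−S_dn) = (40.9800−157.0300)/(123.2462−89.5279) = -3.4418. V = [p*·40.9800 + (1−p*)·157.0300]/1.04 = 47.0995. B = V − Δ·S = 447.2719.
(1,1): S=160.0600. Δ = (V_up−V_dn)/(S_up−S_dn) = (139.3600−40.9800)/(169.6636−123.2462) = 2.1195. V = [p*·139.3600 + (1−p*)·40.9800]/1.04 = 127.4761. B = V − Δ·S = -211.7653.
(0,0): S=151.0000. Δ = (V_up−V_dn)/(S_up−S_dn) = (127.4761−47.0995)/(160.0600−116.2700) = 1.8355. V = [p*·127.4761 + (1−p*)·47.0995]/1.04 = 117.2432. B = V − Δ·S = -159.9177.
The time-0 hedge costs 117.2432, which is the no-arbitrage price.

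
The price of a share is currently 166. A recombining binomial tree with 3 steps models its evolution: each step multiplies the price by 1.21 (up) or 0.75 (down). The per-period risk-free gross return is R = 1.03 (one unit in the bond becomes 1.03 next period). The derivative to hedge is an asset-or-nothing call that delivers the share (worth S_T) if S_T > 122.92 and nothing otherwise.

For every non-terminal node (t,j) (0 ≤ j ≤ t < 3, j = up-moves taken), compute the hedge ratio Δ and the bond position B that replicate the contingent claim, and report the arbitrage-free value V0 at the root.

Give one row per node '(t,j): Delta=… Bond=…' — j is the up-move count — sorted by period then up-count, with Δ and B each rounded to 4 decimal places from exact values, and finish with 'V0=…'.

(0,0): Delta=1.5832 Bond=-129.5617
(1,0): Delta=1.8809 Bond=-170.5176
(1,1): Delta=1.4646 Bond=-109.6185
(2,0): Delta=0.0000 Bond=0.0000
(2,1): Delta=2.6304 Bond=-288.5402
(2,2): Delta=1.0000 Bond=0.0000
V0=133.2496

No-arbitrage ⇒ martingale measure with p* = (R−d)/(u−d) = 0.6087.
Terminal values V(3,·): V(3,0)=0.0000, V(3,1)=0.0000, V(3,2)=182.2804, V(3,3)=294.0791
  t=2,j=0: stock 93.3750 → up 112.9838 (V=0.0000), down 70.0312 (V=0.0000). Price 0.0000; hedge Δ=0.0000, bond B=0.0000.
  t=2,j=1: stock 150.6450 → up 182.2804 (V=182.2804), down 112.9837 (V=0.0000). Price 107.7217; hedge Δ=2.6304, bond B=-288.5402.
  t=2,j=2: stock 243.0406 → up 294.0791 (V=294.0791), down 182.2804 (V=182.2804). Price 243.0406; hedge Δ=1.0000, bond B=0.0000.
  t=1,j=0: stock 124.5000 → up 150.6450 (V=107.7217), down 93.3750 (V=0.0000). Price 63.6599; hedge Δ=1.8809, bond B=-170.5176.
  t=1,j=1: stock 200.8600 → up 243.0406 (V=243.0406), down 150.6450 (V=107.7217). Price 184.5531; hedge Δ=1.4646, bond B=-109.6185.
  t=0,j=0: stock 166.0000 → up 200.8600 (V=184.5531), down 124.5000 (V=63.6599). Price 133.2496; hedge Δ=1.5832, bond B=-129.5617.
Each (Δ,B) replicates both successor values, so the strategy is self-financing and V0 is arbitrage-free.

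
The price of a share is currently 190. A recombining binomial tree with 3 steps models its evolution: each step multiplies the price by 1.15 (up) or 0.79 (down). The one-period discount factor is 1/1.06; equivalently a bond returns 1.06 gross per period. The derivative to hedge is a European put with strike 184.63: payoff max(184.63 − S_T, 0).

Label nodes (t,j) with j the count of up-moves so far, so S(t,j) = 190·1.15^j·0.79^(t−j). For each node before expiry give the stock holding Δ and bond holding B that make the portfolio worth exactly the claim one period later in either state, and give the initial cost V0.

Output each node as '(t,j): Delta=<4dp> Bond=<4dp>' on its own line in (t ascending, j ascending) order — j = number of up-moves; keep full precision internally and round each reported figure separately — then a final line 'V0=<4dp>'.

No-arbitrage ⇒ martingale measure with p* = (R−d)/(u−d) = 0.7500.
At expiry t=3: V(3,0)=90.9526, V(3,1)=48.2642, V(3,2)=0.0000, V(3,3)=0.0000
  t=2,j=0: stock 118.5790 → up 136.3659 (V=48.2642), down 93.6774 (V=90.9526). Price 55.6002; hedge Δ=-1.0000, bond B=174.1792.
  t=2,j=1: stock 172.6150 → up 198.5072 (V=0.0000), down 136.3658 (V=48.2642). Price 11.3831; hedge Δ=-0.7767, bond B=145.4501.
  t=2,j=2: stock 251.2750 → up 288.9662 (V=0.0000), down 198.5072 (V=0.0000). Price 0.0000; hedge Δ=0.0000, bond B=0.0000.
  t=1,j=0: stock 150.1000 → up 172.6150 (V=11.3831), down 118.5790 (V=55.6002). Price 21.1673; hedge Δ=-0.8183, bond B=143.9928.
  t=1,j=1: stock 218.5000 → up 251.2750 (V=0.0000), down 172.6150 (V=11.3831). Price 2.6847; hedge Δ=-0.1447, bond B=34.3043.
  t=0,j=0: stock 190.0000 → up 218.5000 (V=2.6847), down 150.1000 (V=21.1673). Price 6.8918; hedge Δ=-0.2702, bond B=58.2325.
Check: Δ(0,0)·S0 + B(0,0) = 6.8918 = V0.

(0,0): Delta=-0.2702 Bond=58.2325
(1,0): Delta=-0.8183 Bond=143.9928
(1,1): Delta=-0.1447 Bond=34.3043
(2,0): Delta=-1.0000 Bond=174.1792
(2,1): Delta=-0.7767 Bond=145.4501
(2,2): Delta=0.0000 Bond=0.0000
V0=6.8918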